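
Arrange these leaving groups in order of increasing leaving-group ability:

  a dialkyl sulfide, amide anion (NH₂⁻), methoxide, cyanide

amide anion (NH₂⁻) < methoxide < cyanide < a dialkyl sulfide

a dialkyl sulfide: pKₐ(R'₂SH⁺) ≈ -7
cyanide: pKₐ(HCN) ≈ 9.2 — sp carbon stabilises the charge somewhat, but still a poor LG
methoxide: pKₐ(CH₃OH) ≈ 15.5 — strong base; alkoxides do not leave unassisted
amide anion (NH₂⁻): pKₐ(NH₃) ≈ 38
Listed from poorest to best leaving group as asked.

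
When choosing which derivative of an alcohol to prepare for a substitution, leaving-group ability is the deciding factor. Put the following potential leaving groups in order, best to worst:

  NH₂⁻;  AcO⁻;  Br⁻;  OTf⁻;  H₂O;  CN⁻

OTf⁻ > Br⁻ > H₂O > AcO⁻ > CN⁻ > NH₂⁻

OTf⁻: pKₐ(CF₃SO₃H (triflic acid)) ≈ -14 — charge spread over three oxygens and a CF₃ group; the premier leaving group in synthesis
Br⁻: pKₐ(HBr) ≈ -9
H₂O: pKₐ(H₃O⁺) ≈ -1.7 — neutral; leaves from a protonated alcohol (R–OH₂⁺)
AcO⁻: pKₐ(CH₃COOH) ≈ 4.8
CN⁻: pKₐ(HCN) ≈ 9.2 — sp carbon stabilises the charge somewhat, but still a poor LG
NH₂⁻: pKₐ(NH₃) ≈ 38 — extremely strong base; never a leaving group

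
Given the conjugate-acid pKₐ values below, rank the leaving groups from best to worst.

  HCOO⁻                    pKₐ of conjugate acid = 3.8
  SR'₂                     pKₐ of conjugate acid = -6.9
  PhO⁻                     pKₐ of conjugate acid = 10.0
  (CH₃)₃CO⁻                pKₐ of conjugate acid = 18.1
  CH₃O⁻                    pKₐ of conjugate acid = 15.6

Lower conjugate-acid pKₐ ⇒ weaker base ⇒ better leaving group.
Sorting by the given values: SR'₂ (-6.9), HCOO⁻ (3.8), PhO⁻ (10.0), CH₃O⁻ (15.6), (CH₃)₃CO⁻ (18.1).

SR'₂ > HCOO⁻ > PhO⁻ > CH₃O⁻ > (CH₃)₃CO⁻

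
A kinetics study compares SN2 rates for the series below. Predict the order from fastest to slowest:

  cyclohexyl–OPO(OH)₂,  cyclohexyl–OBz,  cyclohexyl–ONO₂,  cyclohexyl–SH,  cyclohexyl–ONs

cyclohexyl–ONs > cyclohexyl–ONO₂ > cyclohexyl–OPO(OH)₂ > cyclohexyl–OBz > cyclohexyl–SH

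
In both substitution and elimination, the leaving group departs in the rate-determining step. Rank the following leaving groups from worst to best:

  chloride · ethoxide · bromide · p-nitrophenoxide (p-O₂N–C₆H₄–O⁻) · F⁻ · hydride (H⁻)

bromide: pKₐ(HBr) ≈ -9
chloride: pKₐ(HCl) ≈ -7
F⁻: pKₐ(HF) ≈ 3.2
p-nitrophenoxide (p-O₂N–C₆H₄–O⁻): pKₐ(p-nitrophenol) ≈ 7.2
ethoxide: pKₐ(CH₃CH₂OH) ≈ 16
hydride (H⁻): pKₐ(H₂) ≈ 36
Listed from poorest to best leaving group as asked.

hydride (H⁻) < ethoxide < p-nitrophenoxide (p-O₂N–C₆H₄–O⁻) < F⁻ < chloride < bromide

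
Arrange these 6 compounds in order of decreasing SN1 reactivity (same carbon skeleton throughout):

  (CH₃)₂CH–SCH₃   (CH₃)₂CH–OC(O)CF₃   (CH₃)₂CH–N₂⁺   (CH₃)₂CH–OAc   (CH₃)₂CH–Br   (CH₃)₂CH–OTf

With the same alkyl group throughout, only the leaving group differentiates the rates.
Leaving-group ability tracks the stability of the departed species; conjugate-acid pKₐ is the usual yardstick (lower pKₐ → better LG).
(CH₃)₂CH–N₂⁺ loses N₂: no meaningful conjugate acid; N₂ departs as an exceptionally stable neutral molecule
(CH₃)₂CH–OTf loses OTf⁻: pKₐ(CF₃SO₃H (triflic acid)) ≈ -14
(CH₃)₂CH–Br loses Br⁻: pKₐ(HBr) ≈ -9
(CH₃)₂CH–OC(O)CF₃ loses CF₃COO⁻: pKₐ(CF₃COOH) ≈ 0.2
(CH₃)₂CH–OAc loses AcO⁻: pKₐ(CH₃COOH) ≈ 4.8
(CH₃)₂CH–SCH₃ loses RS⁻: pKₐ(RSH (a thiol)) ≈ 10.5

(CH₃)₂CH–N₂⁺ > (CH₃)₂CH–OTf > (CH₃)₂CH–Br > (CH₃)₂CH–OC(O)CF₃ > (CH₃)₂CH–OAc > (CH₃)₂CH–SCH₃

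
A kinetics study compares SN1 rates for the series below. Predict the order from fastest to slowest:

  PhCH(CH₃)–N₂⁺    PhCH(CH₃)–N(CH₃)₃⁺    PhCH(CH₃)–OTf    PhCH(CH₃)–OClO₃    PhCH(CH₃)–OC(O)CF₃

Same R in every case — rank the leaving groups.
The more stable X⁻ (or X) is on its own — i.e. the weaker a base it is — the better a leaving group it makes.
PhCH(CH₃)–N₂⁺ loses N₂: no meaningful conjugate acid; N₂ departs as an exceptionally stable neutral molecule
PhCH(CH₃)–OTf loses OTf⁻: pKₐ(CF₃SO₃H (triflic acid)) ≈ -14
PhCH(CH₃)–OClO₃ loses ClO₄⁻: pKₐ(HClO₄) ≈ -10
PhCH(CH₃)–OC(O)CF₃ loses CF₃COO⁻: pKₐ(CF₃COOH) ≈ 0.2
PhCH(CH₃)–N(CH₃)₃⁺ loses NR'₃: pKₐ(R'₃NH⁺) ≈ 10.7

PhCH(CH₃)–N₂⁺ > PhCH(CH₃)–OTf > PhCH(CH₃)–OClO₃ > PhCH(CH₃)–OC(O)CF₃ > PhCH(CH₃)–N(CH₃)₃⁺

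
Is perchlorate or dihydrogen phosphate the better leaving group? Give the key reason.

perchlorate

perchlorate is the better leaving group.
pKₐ(HClO₄) ≈ -10 versus pKₐ(H₃PO₄) ≈ 2.1: perchlorate is the much weaker base.
Extremely weak base; rarely used for safety reasons.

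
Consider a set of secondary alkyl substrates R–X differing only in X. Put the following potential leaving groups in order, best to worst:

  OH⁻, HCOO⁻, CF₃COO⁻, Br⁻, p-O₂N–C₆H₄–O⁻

Br⁻ > CF₃COO⁻ > HCOO⁻ > p-O₂N–C₆H₄–O⁻ > OH⁻

Br⁻: pKₐ(HBr) ≈ -9 — weak base; good leaving group
CF₃COO⁻: pKₐ(CF₃COOH) ≈ 0.2
HCOO⁻: pKₐ(HCOOH) ≈ 3.8
p-O₂N–C₆H₄–O⁻: pKₐ(p-nitrophenol) ≈ 7.2 — nitro group delocalises the charge; the classic chromogenic LG
OH⁻: pKₐ(H₂O) ≈ 15.7 — strong base; essentially never leaves without prior activation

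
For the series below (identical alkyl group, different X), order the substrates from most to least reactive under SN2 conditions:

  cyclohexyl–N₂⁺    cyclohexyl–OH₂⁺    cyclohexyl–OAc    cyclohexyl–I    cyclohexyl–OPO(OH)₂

cyclohexyl–N₂⁺ > cyclohexyl–I > cyclohexyl–OH₂⁺ > cyclohexyl–OPO(OH)₂ > cyclohexyl–OAc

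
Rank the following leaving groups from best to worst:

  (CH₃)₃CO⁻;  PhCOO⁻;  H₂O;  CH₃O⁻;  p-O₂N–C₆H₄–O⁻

H₂O > PhCOO⁻ > p-O₂N–C₆H₄–O⁻ > CH₃O⁻ > (CH₃)₃CO⁻

A good leaving group is a weak base: the lower the pKₐ of its conjugate acid, the more readily it departs.
H₂O: pKₐ(H₃O⁺) ≈ -1.7 — neutral; leaves from a protonated alcohol (R–OH₂⁺)
PhCOO⁻: pKₐ(C₆H₅COOH) ≈ 4.2 — aryl carboxylate
p-O₂N–C₆H₄–O⁻: pKₐ(p-nitrophenol) ≈ 7.2
CH₃O⁻: pKₐ(CH₃OH) ≈ 15.5 — strong base; alkoxides do not leave unassisted
(CH₃)₃CO⁻: pKₐ(t-BuOH) ≈ 18 — bulky, strongly basic alkoxide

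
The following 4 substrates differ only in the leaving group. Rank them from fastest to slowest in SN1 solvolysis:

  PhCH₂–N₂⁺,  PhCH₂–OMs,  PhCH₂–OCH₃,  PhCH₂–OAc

PhCH₂–N₂⁺ > PhCH₂–OMs > PhCH₂–OAc > PhCH₂–OCH₃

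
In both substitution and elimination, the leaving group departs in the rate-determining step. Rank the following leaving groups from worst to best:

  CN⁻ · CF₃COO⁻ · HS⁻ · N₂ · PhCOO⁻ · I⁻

CN⁻ < HS⁻ < PhCOO⁻ < CF₃COO⁻ < I⁻ < N₂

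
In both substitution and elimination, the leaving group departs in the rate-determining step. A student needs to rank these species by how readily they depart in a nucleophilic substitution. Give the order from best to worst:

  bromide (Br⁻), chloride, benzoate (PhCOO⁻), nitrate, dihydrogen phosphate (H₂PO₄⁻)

bromide (Br⁻) > chloride > nitrate > dihydrogen phosphate (H₂PO₄⁻) > benzoate (PhCOO⁻)

The more stable X⁻ (or X) is on its own — i.e. the weaker a base it is — the better a leaving group it makes.
bromide (Br⁻): pKₐ(HBr) ≈ -9
chloride: pKₐ(HCl) ≈ -7 — moderately weak base
nitrate: pKₐ(HNO₃) ≈ -1.3
dihydrogen phosphate (H₂PO₄⁻): pKₐ(H₃PO₄) ≈ 2.1
benzoate (PhCOO⁻): pKₐ(C₆H₅COOH) ≈ 4.2 — aryl carboxylate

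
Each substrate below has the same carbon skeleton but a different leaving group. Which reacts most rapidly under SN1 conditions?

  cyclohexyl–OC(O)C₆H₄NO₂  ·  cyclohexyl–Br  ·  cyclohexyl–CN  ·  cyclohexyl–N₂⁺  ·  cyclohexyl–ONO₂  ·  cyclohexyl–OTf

cyclohexyl–N₂⁺

The skeletons are identical, so relative rate is governed entirely by leaving-group ability.
Leaving-group ability tracks the stability of the departed species; conjugate-acid pKₐ is the usual yardstick (lower pKₐ → better LG).
cyclohexyl–N₂⁺ loses N₂: no meaningful conjugate acid; N₂ departs as an exceptionally stable neutral molecule
cyclohexyl–OTf loses OTf⁻: pKₐ(CF₃SO₃H (triflic acid)) ≈ -14
cyclohexyl–Br loses Br⁻: pKₐ(HBr) ≈ -9
cyclohexyl–ONO₂ loses NO₃⁻: pKₐ(HNO₃) ≈ -1.3
cyclohexyl–OC(O)C₆H₄NO₂ loses p-O₂N–C₆H₄–COO⁻: pKₐ(p-nitrobenzoic acid) ≈ 3.4
cyclohexyl–CN loses CN⁻: pKₐ(HCN) ≈ 9.2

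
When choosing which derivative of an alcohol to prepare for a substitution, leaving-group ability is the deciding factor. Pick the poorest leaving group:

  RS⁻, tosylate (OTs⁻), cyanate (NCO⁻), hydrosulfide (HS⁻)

The more stable X⁻ (or X) is on its own — i.e. the weaker a base it is — the better a leaving group it makes.
tosylate (OTs⁻): pKₐ(p-CH₃C₆H₄SO₃H (TsOH)) ≈ -2.8
cyanate (NCO⁻): pKₐ(HOCN) ≈ 3.5
hydrosulfide (HS⁻): pKₐ(H₂S) ≈ 7
RS⁻: pKₐ(RSH (a thiol)) ≈ 10.5

RS⁻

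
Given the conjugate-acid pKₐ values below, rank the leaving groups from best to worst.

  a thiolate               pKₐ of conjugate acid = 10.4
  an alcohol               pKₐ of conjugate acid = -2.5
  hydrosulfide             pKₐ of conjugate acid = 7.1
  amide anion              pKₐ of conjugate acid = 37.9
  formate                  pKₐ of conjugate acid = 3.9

Lower conjugate-acid pKₐ ⇒ weaker base ⇒ better leaving group.
Sorting by the given values: an alcohol (-2.5), formate (3.9), hydrosulfide (7.1), a thiolate (10.4), amide anion (37.9).

an alcohol > formate > hydrosulfide > a thiolate > amide anion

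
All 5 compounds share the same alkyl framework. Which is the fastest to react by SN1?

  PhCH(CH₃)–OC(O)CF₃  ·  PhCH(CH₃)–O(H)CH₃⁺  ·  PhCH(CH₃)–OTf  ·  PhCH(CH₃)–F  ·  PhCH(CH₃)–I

Identical carbon frameworks mean the comparison reduces to leaving-group quality.
Leaving-group ability tracks the stability of the departed species; conjugate-acid pKₐ is the usual yardstick (lower pKₐ → better LG).
PhCH(CH₃)–OTf loses OTf⁻: pKₐ(CF₃SO₃H (triflic acid)) ≈ -14
PhCH(CH₃)–I loses I⁻: pKₐ(HI) ≈ -10
PhCH(CH₃)–O(H)CH₃⁺ loses R'OH: pKₐ(R'OH₂⁺) ≈ -2.4
PhCH(CH₃)–OC(O)CF₃ loses CF₃COO⁻: pKₐ(CF₃COOH) ≈ 0.2
PhCH(CH₃)–F loses F⁻: pKₐ(HF) ≈ 3.2

PhCH(CH₃)–OTf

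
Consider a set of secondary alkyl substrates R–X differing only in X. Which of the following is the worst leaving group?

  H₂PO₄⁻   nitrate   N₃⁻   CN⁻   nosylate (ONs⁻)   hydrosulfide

CN⁻

Rank by basicity of the departing species: weakest base leaves most easily.
nosylate (ONs⁻): pKₐ(p-O₂NC₆H₄SO₃H) ≈ -3.5
nitrate: pKₐ(HNO₃) ≈ -1.3
H₂PO₄⁻: pKₐ(H₃PO₄) ≈ 2.1
N₃⁻: pKₐ(HN₃) ≈ 4.7
hydrosulfide: pKₐ(H₂S) ≈ 7
CN⁻: pKₐ(HCN) ≈ 9.2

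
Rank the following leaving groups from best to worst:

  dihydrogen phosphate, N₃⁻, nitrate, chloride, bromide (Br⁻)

Leaving-group ability tracks the stability of the departed species; conjugate-acid pKₐ is the usual yardstick (lower pKₐ → better LG).
bromide (Br⁻): pKₐ(HBr) ≈ -9
chloride: pKₐ(HCl) ≈ -7 — moderately weak base
nitrate: pKₐ(HNO₃) ≈ -1.3
dihydrogen phosphate: pKₐ(H₃PO₄) ≈ 2.1 — moderate base; biological leaving group after further activation
N₃⁻: pKₐ(HN₃) ≈ 4.7

bromide (Br⁻) > chloride > nitrate > dihydrogen phosphate > N₃⁻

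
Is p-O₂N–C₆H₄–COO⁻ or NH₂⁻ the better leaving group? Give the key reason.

p-O₂N–C₆H₄–COO⁻ is the better leaving group.
pKₐ(p-nitrobenzoic acid) ≈ 3.4 versus pKₐ(NH₃) ≈ 38: p-O₂N–C₆H₄–COO⁻ is the much weaker base.
Electron-withdrawing nitro group stabilises the carboxylate.

p-O₂N–C₆H₄–COO⁻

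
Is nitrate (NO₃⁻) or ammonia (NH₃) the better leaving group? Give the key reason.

nitrate (NO₃⁻) is the better leaving group.
pKₐ(HNO₃) ≈ -1.3 versus pKₐ(NH₄⁺) ≈ 9.2: nitrate (NO₃⁻) is the much weaker base.
Resonance-delocalised over three oxygens.

nitrate (NO₃⁻)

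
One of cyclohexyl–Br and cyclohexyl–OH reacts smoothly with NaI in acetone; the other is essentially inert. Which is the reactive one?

cyclohexyl–Br

From cyclohexyl–OH the departing group would be OH⁻ (pKₐ(H₂O) ≈ 15.7). Strong base; essentially never leaves without prior activation.
From cyclohexyl–Br the leaving group is Br⁻ (pKₐ(HBr) ≈ -9). Weak base; good leaving group.
(In practice cyclohexyl–Br is made from cyclohexyl–OH by treatment with PBr₃, replacing the hydroxyl with bromide.)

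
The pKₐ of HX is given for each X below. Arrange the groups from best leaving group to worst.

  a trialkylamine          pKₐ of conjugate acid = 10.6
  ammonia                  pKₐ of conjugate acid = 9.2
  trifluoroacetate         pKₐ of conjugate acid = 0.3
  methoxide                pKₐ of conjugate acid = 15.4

Lower conjugate-acid pKₐ ⇒ weaker base ⇒ better leaving group.
Sorting by the given values: trifluoroacetate (0.3), ammonia (9.2), a trialkylamine (10.6), methoxide (15.4).

trifluoroacetate > ammonia > a trialkylamine > methoxide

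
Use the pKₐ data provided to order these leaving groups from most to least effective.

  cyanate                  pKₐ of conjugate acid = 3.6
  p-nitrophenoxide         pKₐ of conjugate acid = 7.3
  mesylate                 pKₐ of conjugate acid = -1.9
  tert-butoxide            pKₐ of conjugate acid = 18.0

Lower conjugate-acid pKₐ ⇒ weaker base ⇒ better leaving group.
Sorting by the given values: mesylate (-1.9), cyanate (3.6), p-nitrophenoxide (7.3), tert-butoxide (18.0).

mesylate > cyanate > p-nitrophenoxide > tert-butoxide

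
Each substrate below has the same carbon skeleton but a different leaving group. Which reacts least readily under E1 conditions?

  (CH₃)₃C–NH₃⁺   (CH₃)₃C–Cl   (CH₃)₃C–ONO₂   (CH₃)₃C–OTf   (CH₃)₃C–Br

(CH₃)₃C–NH₃⁺

With the same alkyl group throughout, only the leaving group differentiates the rates.
Leaving-group ability tracks the stability of the departed species; conjugate-acid pKₐ is the usual yardstick (lower pKₐ → better LG).
(CH₃)₃C–OTf loses OTf⁻: pKₐ(CF₃SO₃H (triflic acid)) ≈ -14
(CH₃)₃C–Br loses Br⁻: pKₐ(HBr) ≈ -9
(CH₃)₃C–Cl loses Cl⁻: pKₐ(HCl) ≈ -7
(CH₃)₃C–ONO₂ loses NO₃⁻: pKₐ(HNO₃) ≈ -1.3
(CH₃)₃C–NH₃⁺ loses NH₃: pKₐ(NH₄⁺) ≈ 9.2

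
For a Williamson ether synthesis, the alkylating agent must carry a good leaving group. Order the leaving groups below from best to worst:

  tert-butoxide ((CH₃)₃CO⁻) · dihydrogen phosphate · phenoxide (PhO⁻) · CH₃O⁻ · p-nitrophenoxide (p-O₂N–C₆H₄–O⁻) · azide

The more stable X⁻ (or X) is on its own — i.e. the weaker a base it is — the better a leaving group it makes.
dihydrogen phosphate: pKₐ(H₃PO₄) ≈ 2.1
azide: pKₐ(HN₃) ≈ 4.7
p-nitrophenoxide (p-O₂N–C₆H₄–O⁻): pKₐ(p-nitrophenol) ≈ 7.2
phenoxide (PhO⁻): pKₐ(C₆H₅OH (phenol)) ≈ 10
CH₃O⁻: pKₐ(CH₃OH) ≈ 15.5
tert-butoxide ((CH₃)₃CO⁻): pKₐ(t-BuOH) ≈ 18

dihydrogen phosphate > azide > p-nitrophenoxide (p-O₂N–C₆H₄–O⁻) > phenoxide (PhO⁻) > CH₃O⁻ > tert-butoxide ((CH₃)₃CO⁻)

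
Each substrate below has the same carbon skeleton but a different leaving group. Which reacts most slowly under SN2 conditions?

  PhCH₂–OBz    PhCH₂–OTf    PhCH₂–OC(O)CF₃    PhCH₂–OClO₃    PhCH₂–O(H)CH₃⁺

With the same alkyl group throughout, only the leaving group differentiates the rates.
A good leaving group is a weak base: the lower the pKₐ of its conjugate acid, the more readily it departs.
PhCH₂–OTf loses OTf⁻: pKₐ(CF₃SO₃H (triflic acid)) ≈ -14
PhCH₂–OClO₃ loses ClO₄⁻: pKₐ(HClO₄) ≈ -10
PhCH₂–O(H)CH₃⁺ loses R'OH: pKₐ(R'OH₂⁺) ≈ -2.4
PhCH₂–OC(O)CF₃ loses CF₃COO⁻: pKₐ(CF₃COOH) ≈ 0.2
PhCH₂–OBz loses PhCOO⁻: pKₐ(C₆H₅COOH) ≈ 4.2

PhCH₂–OBz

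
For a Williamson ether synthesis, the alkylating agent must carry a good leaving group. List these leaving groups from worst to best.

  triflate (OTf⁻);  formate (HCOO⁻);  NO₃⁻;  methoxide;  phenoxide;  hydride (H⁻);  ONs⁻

hydride (H⁻) < methoxide < phenoxide < formate (HCOO⁻) < NO₃⁻ < ONs⁻ < triflate (OTf⁻)

A good leaving group is a weak base: the lower the pKₐ of its conjugate acid, the more readily it departs.
triflate (OTf⁻): pKₐ(CF₃SO₃H (triflic acid)) ≈ -14 — charge spread over three oxygens and a CF₃ group; the premier leaving group in synthesis
ONs⁻: pKₐ(p-O₂NC₆H₄SO₃H) ≈ -3.5 — p-nitro group further stabilises the sulfonate
NO₃⁻: pKₐ(HNO₃) ≈ -1.3
formate (HCOO⁻): pKₐ(HCOOH) ≈ 3.8 — resonance-stabilised carboxylate
phenoxide: pKₐ(C₆H₅OH (phenol)) ≈ 10
methoxide: pKₐ(CH₃OH) ≈ 15.5
hydride (H⁻): pKₐ(H₂) ≈ 36 — extremely strong base; leaves only in special hydride-transfer contexts
The question asks for worst first, so the sequence is read in increasing leaving-group ability.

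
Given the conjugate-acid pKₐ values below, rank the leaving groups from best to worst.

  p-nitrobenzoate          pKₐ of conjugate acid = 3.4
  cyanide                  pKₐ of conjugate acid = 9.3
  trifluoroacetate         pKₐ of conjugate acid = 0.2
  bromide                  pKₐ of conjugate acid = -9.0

Lower conjugate-acid pKₐ ⇒ weaker base ⇒ better leaving group.
Sorting by the given values: bromide (-9.0), trifluoroacetate (0.2), p-nitrobenzoate (3.4), cyanide (9.3).

bromide > trifluoroacetate > p-nitrobenzoate > cyanide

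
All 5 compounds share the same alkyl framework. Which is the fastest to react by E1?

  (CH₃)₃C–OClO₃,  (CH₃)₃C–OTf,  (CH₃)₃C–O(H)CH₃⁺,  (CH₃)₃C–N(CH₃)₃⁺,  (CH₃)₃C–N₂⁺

The skeletons are identical, so relative rate is governed entirely by leaving-group ability.
A good leaving group is a weak base: the lower the pKₐ of its conjugate acid, the more readily it departs.
(CH₃)₃C–N₂⁺ loses N₂: no meaningful conjugate acid; N₂ departs as an exceptionally stable neutral molecule
(CH₃)₃C–OTf loses OTf⁻: pKₐ(CF₃SO₃H (triflic acid)) ≈ -14
(CH₃)₃C–OClO₃ loses ClO₄⁻: pKₐ(HClO₄) ≈ -10
(CH₃)₃C–O(H)CH₃⁺ loses R'OH: pKₐ(R'OH₂⁺) ≈ -2.4
(CH₃)₃C–N(CH₃)₃⁺ loses NR'₃: pKₐ(R'₃NH⁺) ≈ 10.7

(CH₃)₃C–N₂⁺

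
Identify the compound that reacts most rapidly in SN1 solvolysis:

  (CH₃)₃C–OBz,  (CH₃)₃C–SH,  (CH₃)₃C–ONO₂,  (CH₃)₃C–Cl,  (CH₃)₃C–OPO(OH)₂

With the same alkyl group throughout, only the leaving group differentiates the rates.
Rank by basicity of the departing species: weakest base leaves most easily.
(CH₃)₃C–Cl loses Cl⁻: pKₐ(HCl) ≈ -7
(CH₃)₃C–ONO₂ loses NO₃⁻: pKₐ(HNO₃) ≈ -1.3
(CH₃)₃C–OPO(OH)₂ loses H₂PO₄⁻: pKₐ(H₃PO₄) ≈ 2.1
(CH₃)₃C–OBz loses PhCOO⁻: pKₐ(C₆H₅COOH) ≈ 4.2
(CH₃)₃C–SH loses HS⁻: pKₐ(H₂S) ≈ 7

(CH₃)₃C–Cl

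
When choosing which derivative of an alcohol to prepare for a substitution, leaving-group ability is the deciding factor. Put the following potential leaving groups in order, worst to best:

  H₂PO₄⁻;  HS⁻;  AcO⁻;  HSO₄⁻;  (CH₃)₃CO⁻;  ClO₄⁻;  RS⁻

Leaving-group ability tracks the stability of the departed species; conjugate-acid pKₐ is the usual yardstick (lower pKₐ → better LG).
ClO₄⁻: pKₐ(HClO₄) ≈ -10
HSO₄⁻: pKₐ(H₂SO₄) ≈ -3
H₂PO₄⁻: pKₐ(H₃PO₄) ≈ 2.1
AcO⁻: pKₐ(CH₃COOH) ≈ 4.8
HS⁻: pKₐ(H₂S) ≈ 7
RS⁻: pKₐ(RSH (a thiol)) ≈ 10.5
(CH₃)₃CO⁻: pKₐ(t-BuOH) ≈ 18
The question asks for worst first, so the sequence is read in increasing leaving-group ability.

(CH₃)₃CO⁻ < RS⁻ < HS⁻ < AcO⁻ < H₂PO₄⁻ < HSO₄⁻ < ClO₄⁻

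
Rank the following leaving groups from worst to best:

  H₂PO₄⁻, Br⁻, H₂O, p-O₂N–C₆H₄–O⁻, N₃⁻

Leaving-group ability tracks the stability of the departed species; conjugate-acid pKₐ is the usual yardstick (lower pKₐ → better LG).
Br⁻: pKₐ(HBr) ≈ -9 — weak base; good leaving group
H₂O: pKₐ(H₃O⁺) ≈ -1.7 — neutral; leaves from a protonated alcohol (R–OH₂⁺)
H₂PO₄⁻: pKₐ(H₃PO₄) ≈ 2.1 — moderate base; biological leaving group after further activation
N₃⁻: pKₐ(HN₃) ≈ 4.7 — linear, resonance-stabilised
p-O₂N–C₆H₄–O⁻: pKₐ(p-nitrophenol) ≈ 7.2
The question asks for worst first, so the sequence is read in increasing leaving-group ability.

p-O₂N–C₆H₄–O⁻ < N₃⁻ < H₂PO₄⁻ < H₂O < Br⁻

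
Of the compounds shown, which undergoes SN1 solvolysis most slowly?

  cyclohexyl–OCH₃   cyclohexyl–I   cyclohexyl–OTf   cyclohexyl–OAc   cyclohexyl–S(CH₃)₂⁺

cyclohexyl–OCH₃

Identical carbon frameworks mean the comparison reduces to leaving-group quality.
Leaving-group ability tracks the stability of the departed species; conjugate-acid pKₐ is the usual yardstick (lower pKₐ → better LG).
cyclohexyl–OTf loses OTf⁻: pKₐ(CF₃SO₃H (triflic acid)) ≈ -14
cyclohexyl–I loses I⁻: pKₐ(HI) ≈ -10
cyclohexyl–S(CH₃)₂⁺ loses SR'₂: pKₐ(R'₂SH⁺) ≈ -7
cyclohexyl–OAc loses AcO⁻: pKₐ(CH₃COOH) ≈ 4.8
cyclohexyl–OCH₃ loses CH₃O⁻: pKₐ(CH₃OH) ≈ 15.5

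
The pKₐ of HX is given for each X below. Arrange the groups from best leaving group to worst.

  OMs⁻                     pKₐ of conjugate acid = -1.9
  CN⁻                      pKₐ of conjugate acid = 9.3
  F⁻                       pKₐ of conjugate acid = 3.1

OMs⁻ > F⁻ > CN⁻

Lower conjugate-acid pKₐ ⇒ weaker base ⇒ better leaving group.
Sorting by the given values: OMs⁻ (-1.9), F⁻ (3.1), CN⁻ (9.3).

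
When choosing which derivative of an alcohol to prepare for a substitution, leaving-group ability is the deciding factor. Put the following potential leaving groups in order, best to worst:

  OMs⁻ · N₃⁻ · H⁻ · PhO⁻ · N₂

N₂ > OMs⁻ > N₃⁻ > PhO⁻ > H⁻

Leaving-group ability tracks the stability of the departed species; conjugate-acid pKₐ is the usual yardstick (lower pKₐ → better LG).
N₂: no meaningful conjugate acid; N₂ departs as an exceptionally stable neutral molecule
OMs⁻: pKₐ(CH₃SO₃H (MsOH)) ≈ -1.9 — resonance-delocalised alkanesulfonate
N₃⁻: pKₐ(HN₃) ≈ 4.7 — linear, resonance-stabilised
PhO⁻: pKₐ(C₆H₅OH (phenol)) ≈ 10 — resonance into the ring helps, but still a poor LG
H⁻: pKₐ(H₂) ≈ 36 — extremely strong base; leaves only in special hydride-transfer contexts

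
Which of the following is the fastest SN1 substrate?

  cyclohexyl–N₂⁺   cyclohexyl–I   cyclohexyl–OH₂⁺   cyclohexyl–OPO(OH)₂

cyclohexyl–N₂⁺

Identical carbon frameworks mean the comparison reduces to leaving-group quality.
Leaving-group ability tracks the stability of the departed species; conjugate-acid pKₐ is the usual yardstick (lower pKₐ → better LG).
cyclohexyl–N₂⁺ loses N₂: no meaningful conjugate acid; N₂ departs as an exceptionally stable neutral molecule
cyclohexyl–I loses I⁻: pKₐ(HI) ≈ -10
cyclohexyl–OH₂⁺ loses H₂O: pKₐ(H₃O⁺) ≈ -1.7
cyclohexyl–OPO(OH)₂ loses H₂PO₄⁻: pKₐ(H₃PO₄) ≈ 2.1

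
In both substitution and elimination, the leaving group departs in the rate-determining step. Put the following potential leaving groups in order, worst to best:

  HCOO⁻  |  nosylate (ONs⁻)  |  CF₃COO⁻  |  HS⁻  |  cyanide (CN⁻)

cyanide (CN⁻) < HS⁻ < HCOO⁻ < CF₃COO⁻ < nosylate (ONs⁻)

nosylate (ONs⁻): pKₐ(p-O₂NC₆H₄SO₃H) ≈ -3.5 — p-nitro group further stabilises the sulfonate
CF₃COO⁻: pKₐ(CF₃COOH) ≈ 0.2 — strongly electron-withdrawing CF₃ stabilises the carboxylate
HCOO⁻: pKₐ(HCOOH) ≈ 3.8 — resonance-stabilised carboxylate
HS⁻: pKₐ(H₂S) ≈ 7
cyanide (CN⁻): pKₐ(HCN) ≈ 9.2 — sp carbon stabilises the charge somewhat, but still a poor LG
Reversing gives the worst-to-best order requested.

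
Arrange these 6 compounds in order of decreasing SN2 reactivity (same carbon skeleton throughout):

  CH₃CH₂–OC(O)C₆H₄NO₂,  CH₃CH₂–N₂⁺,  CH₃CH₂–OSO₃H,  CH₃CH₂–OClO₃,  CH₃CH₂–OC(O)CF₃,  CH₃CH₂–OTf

CH₃CH₂–N₂⁺ > CH₃CH₂–OTf > CH₃CH₂–OClO₃ > CH₃CH₂–OSO₃H > CH₃CH₂–OC(O)CF₃ > CH₃CH₂–OC(O)C₆H₄NO₂

Identical carbon frameworks mean the comparison reduces to leaving-group quality.
Leaving-group ability tracks the stability of the departed species; conjugate-acid pKₐ is the usual yardstick (lower pKₐ → better LG).
CH₃CH₂–N₂⁺ loses N₂: no meaningful conjugate acid; N₂ departs as an exceptionally stable neutral molecule
CH₃CH₂–OTf loses OTf⁻: pKₐ(CF₃SO₃H (triflic acid)) ≈ -14
CH₃CH₂–OClO₃ loses ClO₄⁻: pKₐ(HClO₄) ≈ -10
CH₃CH₂–OSO₃H loses HSO₄⁻: pKₐ(H₂SO₄) ≈ -3
CH₃CH₂–OC(O)CF₃ loses CF₃COO⁻: pKₐ(CF₃COOH) ≈ 0.2
CH₃CH₂–OC(O)C₆H₄NO₂ loses p-O₂N–C₆H₄–COO⁻: pKₐ(p-nitrobenzoic acid) ≈ 3.4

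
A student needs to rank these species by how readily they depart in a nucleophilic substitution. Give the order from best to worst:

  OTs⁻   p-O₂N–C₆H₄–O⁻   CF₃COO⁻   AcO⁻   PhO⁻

OTs⁻ > CF₃COO⁻ > AcO⁻ > p-O₂N–C₆H₄–O⁻ > PhO⁻

A good leaving group is a weak base: the lower the pKₐ of its conjugate acid, the more readily it departs.
OTs⁻: pKₐ(p-CH₃C₆H₄SO₃H (TsOH)) ≈ -2.8
CF₃COO⁻: pKₐ(CF₃COOH) ≈ 0.2
AcO⁻: pKₐ(CH₃COOH) ≈ 4.8
p-O₂N–C₆H₄–O⁻: pKₐ(p-nitrophenol) ≈ 7.2
PhO⁻: pKₐ(C₆H₅OH (phenol)) ≈ 10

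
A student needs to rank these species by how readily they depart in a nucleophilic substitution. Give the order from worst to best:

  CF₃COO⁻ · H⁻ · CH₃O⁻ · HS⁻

H⁻ < CH₃O⁻ < HS⁻ < CF₃COO⁻

A good leaving group is a weak base: the lower the pKₐ of its conjugate acid, the more readily it departs.
CF₃COO⁻: pKₐ(CF₃COOH) ≈ 0.2
HS⁻: pKₐ(H₂S) ≈ 7 — larger and more polarisable than the oxygen analogue
CH₃O⁻: pKₐ(CH₃OH) ≈ 15.5 — strong base; alkoxides do not leave unassisted
H⁻: pKₐ(H₂) ≈ 36 — extremely strong base; leaves only in special hydride-transfer contexts
Listed from poorest to best leaving group as asked.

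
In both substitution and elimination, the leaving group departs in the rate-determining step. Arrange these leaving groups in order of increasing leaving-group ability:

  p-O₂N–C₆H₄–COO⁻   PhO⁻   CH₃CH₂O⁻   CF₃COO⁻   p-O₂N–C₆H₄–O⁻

CH₃CH₂O⁻ < PhO⁻ < p-O₂N–C₆H₄–O⁻ < p-O₂N–C₆H₄–COO⁻ < CF₃COO⁻

A good leaving group is a weak base: the lower the pKₐ of its conjugate acid, the more readily it departs.
CF₃COO⁻: pKₐ(CF₃COOH) ≈ 0.2
p-O₂N–C₆H₄–COO⁻: pKₐ(p-nitrobenzoic acid) ≈ 3.4 — electron-withdrawing nitro group stabilises the carboxylate
p-O₂N–C₆H₄–O⁻: pKₐ(p-nitrophenol) ≈ 7.2
PhO⁻: pKₐ(C₆H₅OH (phenol)) ≈ 10 — resonance into the ring helps, but still a poor LG
CH₃CH₂O⁻: pKₐ(CH₃CH₂OH) ≈ 16 — strong base; alkoxides do not leave unassisted
Reversing gives the worst-to-best order requested.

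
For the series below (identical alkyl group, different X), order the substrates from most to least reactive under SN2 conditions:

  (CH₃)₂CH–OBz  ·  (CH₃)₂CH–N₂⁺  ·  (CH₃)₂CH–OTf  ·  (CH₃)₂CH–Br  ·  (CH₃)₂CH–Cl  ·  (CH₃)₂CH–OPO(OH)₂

(CH₃)₂CH–N₂⁺ > (CH₃)₂CH–OTf > (CH₃)₂CH–Br > (CH₃)₂CH–Cl > (CH₃)₂CH–OPO(OH)₂ > (CH₃)₂CH–OBz

Same R in every case — rank the leaving groups.
Leaving-group ability tracks the stability of the departed species; conjugate-acid pKₐ is the usual yardstick (lower pKₐ → better LG).
(CH₃)₂CH–N₂⁺ loses N₂: no meaningful conjugate acid; N₂ departs as an exceptionally stable neutral molecule
(CH₃)₂CH–OTf loses OTf⁻: pKₐ(CF₃SO₃H (triflic acid)) ≈ -14
(CH₃)₂CH–Br loses Br⁻: pKₐ(HBr) ≈ -9
(CH₃)₂CH–Cl loses Cl⁻: pKₐ(HCl) ≈ -7
(CH₃)₂CH–OPO(OH)₂ loses H₂PO₄⁻: pKₐ(H₃PO₄) ≈ 2.1
(CH₃)₂CH–OBz loses PhCOO⁻: pKₐ(C₆H₅COOH) ≈ 4.2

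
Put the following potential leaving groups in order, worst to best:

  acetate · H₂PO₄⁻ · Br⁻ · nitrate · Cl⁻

acetate < H₂PO₄⁻ < nitrate < Cl⁻ < Br⁻

The more stable X⁻ (or X) is on its own — i.e. the weaker a base it is — the better a leaving group it makes.
Br⁻: pKₐ(HBr) ≈ -9 — weak base; good leaving group
Cl⁻: pKₐ(HCl) ≈ -7
nitrate: pKₐ(HNO₃) ≈ -1.3
H₂PO₄⁻: pKₐ(H₃PO₄) ≈ 2.1 — moderate base; biological leaving group after further activation
acetate: pKₐ(CH₃COOH) ≈ 4.8
Reversing gives the worst-to-best order requested.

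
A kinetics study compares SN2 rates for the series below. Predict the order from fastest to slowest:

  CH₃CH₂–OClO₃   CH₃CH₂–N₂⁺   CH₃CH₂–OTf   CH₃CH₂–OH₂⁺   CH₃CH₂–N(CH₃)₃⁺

Same R in every case — rank the leaving groups.
The more stable X⁻ (or X) is on its own — i.e. the weaker a base it is — the better a leaving group it makes.
CH₃CH₂–N₂⁺ loses N₂: no meaningful conjugate acid; N₂ departs as an exceptionally stable neutral molecule
CH₃CH₂–OTf loses OTf⁻: pKₐ(CF₃SO₃H (triflic acid)) ≈ -14
CH₃CH₂–OClO₃ loses ClO₄⁻: pKₐ(HClO₄) ≈ -10
CH₃CH₂–OH₂⁺ loses H₂O: pKₐ(H₃O⁺) ≈ -1.7
CH₃CH₂–N(CH₃)₃⁺ loses NR'₃: pKₐ(R'₃NH⁺) ≈ 10.7

CH₃CH₂–N₂⁺ > CH₃CH₂–OTf > CH₃CH₂–OClO₃ > CH₃CH₂–OH₂⁺ > CH₃CH₂–N(CH₃)₃⁺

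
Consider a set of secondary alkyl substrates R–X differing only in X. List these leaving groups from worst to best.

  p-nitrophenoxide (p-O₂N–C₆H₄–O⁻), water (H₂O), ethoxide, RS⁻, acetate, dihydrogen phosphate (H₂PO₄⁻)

ethoxide < RS⁻ < p-nitrophenoxide (p-O₂N–C₆H₄–O⁻) < acetate < dihydrogen phosphate (H₂PO₄⁻) < water (H₂O)

water (H₂O): pKₐ(H₃O⁺) ≈ -1.7
dihydrogen phosphate (H₂PO₄⁻): pKₐ(H₃PO₄) ≈ 2.1
acetate: pKₐ(CH₃COOH) ≈ 4.8
p-nitrophenoxide (p-O₂N–C₆H₄–O⁻): pKₐ(p-nitrophenol) ≈ 7.2
RS⁻: pKₐ(RSH (a thiol)) ≈ 10.5
ethoxide: pKₐ(CH₃CH₂OH) ≈ 16
Reversing gives the worst-to-best order requested.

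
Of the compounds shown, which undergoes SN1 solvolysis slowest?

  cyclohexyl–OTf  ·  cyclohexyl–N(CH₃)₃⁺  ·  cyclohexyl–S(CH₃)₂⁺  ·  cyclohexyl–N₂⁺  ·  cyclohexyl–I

Identical carbon frameworks mean the comparison reduces to leaving-group quality.
Rank by basicity of the departing species: weakest base leaves most easily.
cyclohexyl–N₂⁺ loses N₂: no meaningful conjugate acid; N₂ departs as an exceptionally stable neutral molecule
cyclohexyl–OTf loses OTf⁻: pKₐ(CF₃SO₃H (triflic acid)) ≈ -14
cyclohexyl–I loses I⁻: pKₐ(HI) ≈ -10
cyclohexyl–S(CH₃)₂⁺ loses SR'₂: pKₐ(R'₂SH⁺) ≈ -7
cyclohexyl–N(CH₃)₃⁺ loses NR'₃: pKₐ(R'₃NH⁺) ≈ 10.7

cyclohexyl–N(CH₃)₃⁺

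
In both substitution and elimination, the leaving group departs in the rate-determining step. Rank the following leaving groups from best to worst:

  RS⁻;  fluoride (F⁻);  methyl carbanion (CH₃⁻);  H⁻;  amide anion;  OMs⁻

Leaving-group ability tracks the stability of the departed species; conjugate-acid pKₐ is the usual yardstick (lower pKₐ → better LG).
OMs⁻: pKₐ(CH₃SO₃H (MsOH)) ≈ -1.9
fluoride (F⁻): pKₐ(HF) ≈ 3.2
RS⁻: pKₐ(RSH (a thiol)) ≈ 10.5
H⁻: pKₐ(H₂) ≈ 36
amide anion: pKₐ(NH₃) ≈ 38
methyl carbanion (CH₃⁻): pKₐ(CH₄) ≈ 48

OMs⁻ > fluoride (F⁻) > RS⁻ > H⁻ > amide anion > methyl carbanion (CH₃⁻)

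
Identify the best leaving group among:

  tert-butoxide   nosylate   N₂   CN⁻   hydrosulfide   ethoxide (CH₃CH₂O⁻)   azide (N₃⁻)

N₂

A good leaving group is a weak base: the lower the pKₐ of its conjugate acid, the more readily it departs.
N₂: no meaningful conjugate acid; N₂ departs as an exceptionally stable neutral molecule
nosylate: pKₐ(p-O₂NC₆H₄SO₃H) ≈ -3.5
azide (N₃⁻): pKₐ(HN₃) ≈ 4.7
hydrosulfide: pKₐ(H₂S) ≈ 7
CN⁻: pKₐ(HCN) ≈ 9.2
ethoxide (CH₃CH₂O⁻): pKₐ(CH₃CH₂OH) ≈ 16
tert-butoxide: pKₐ(t-BuOH) ≈ 18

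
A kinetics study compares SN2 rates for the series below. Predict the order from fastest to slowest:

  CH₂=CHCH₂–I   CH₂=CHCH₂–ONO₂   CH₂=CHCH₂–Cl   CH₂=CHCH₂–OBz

CH₂=CHCH₂–I > CH₂=CHCH₂–Cl > CH₂=CHCH₂–ONO₂ > CH₂=CHCH₂–OBz

The skeletons are identical, so relative rate is governed entirely by leaving-group ability.
Leaving-group ability tracks the stability of the departed species; conjugate-acid pKₐ is the usual yardstick (lower pKₐ → better LG).
CH₂=CHCH₂–I loses I⁻: pKₐ(HI) ≈ -10
CH₂=CHCH₂–Cl loses Cl⁻: pKₐ(HCl) ≈ -7
CH₂=CHCH₂–ONO₂ loses NO₃⁻: pKₐ(HNO₃) ≈ -1.3
CH₂=CHCH₂–OBz loses PhCOO⁻: pKₐ(C₆H₅COOH) ≈ 4.2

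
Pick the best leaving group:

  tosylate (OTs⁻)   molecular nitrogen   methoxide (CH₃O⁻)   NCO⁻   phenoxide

molecular nitrogen

A good leaving group is a weak base: the lower the pKₐ of its conjugate acid, the more readily it departs.
molecular nitrogen: no meaningful conjugate acid; N₂ departs as an exceptionally stable neutral molecule
tosylate (OTs⁻): pKₐ(p-CH₃C₆H₄SO₃H (TsOH)) ≈ -2.8
NCO⁻: pKₐ(HOCN) ≈ 3.5
phenoxide: pKₐ(C₆H₅OH (phenol)) ≈ 10
methoxide (CH₃O⁻): pKₐ(CH₃OH) ≈ 15.5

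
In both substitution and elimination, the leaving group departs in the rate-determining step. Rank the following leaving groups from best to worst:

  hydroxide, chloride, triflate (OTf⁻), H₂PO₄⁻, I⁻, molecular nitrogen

molecular nitrogen > triflate (OTf⁻) > I⁻ > chloride > H₂PO₄⁻ > hydroxide

Rank by basicity of the departing species: weakest base leaves most easily.
molecular nitrogen: no meaningful conjugate acid; N₂ departs as an exceptionally stable neutral molecule
triflate (OTf⁻): pKₐ(CF₃SO₃H (triflic acid)) ≈ -14
I⁻: pKₐ(HI) ≈ -10 — large, highly polarisable; very weak base
chloride: pKₐ(HCl) ≈ -7
H₂PO₄⁻: pKₐ(H₃PO₄) ≈ 2.1 — moderate base; biological leaving group after further activation
hydroxide: pKₐ(H₂O) ≈ 15.7 — strong base; essentially never leaves without prior activation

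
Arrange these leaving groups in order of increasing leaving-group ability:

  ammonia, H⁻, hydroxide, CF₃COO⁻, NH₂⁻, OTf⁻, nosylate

NH₂⁻ < H⁻ < hydroxide < ammonia < CF₃COO⁻ < nosylate < OTf⁻

OTf⁻: pKₐ(CF₃SO₃H (triflic acid)) ≈ -14
nosylate: pKₐ(p-O₂NC₆H₄SO₃H) ≈ -3.5
CF₃COO⁻: pKₐ(CF₃COOH) ≈ 0.2
ammonia: pKₐ(NH₄⁺) ≈ 9.2
hydroxide: pKₐ(H₂O) ≈ 15.7
H⁻: pKₐ(H₂) ≈ 36
NH₂⁻: pKₐ(NH₃) ≈ 38
The question asks for worst first, so the sequence is read in increasing leaving-group ability.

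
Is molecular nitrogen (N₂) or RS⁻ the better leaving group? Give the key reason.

molecular nitrogen (N₂)

molecular nitrogen (N₂) is the better leaving group.
N₂ is the ultimate leaving group — it departs as an exceptionally stable neutral molecule, whereas RS⁻ (pKₐ(RSH (a thiol)) ≈ 10.5) is far more basic.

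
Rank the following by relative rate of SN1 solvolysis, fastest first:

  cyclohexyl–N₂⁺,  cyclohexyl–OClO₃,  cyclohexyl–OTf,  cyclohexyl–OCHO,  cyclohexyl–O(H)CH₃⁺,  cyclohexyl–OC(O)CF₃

The skeletons are identical, so relative rate is governed entirely by leaving-group ability.
The more stable X⁻ (or X) is on its own — i.e. the weaker a base it is — the better a leaving group it makes.
cyclohexyl–N₂⁺ loses N₂: no meaningful conjugate acid; N₂ departs as an exceptionally stable neutral molecule
cyclohexyl–OTf loses OTf⁻: pKₐ(CF₃SO₃H (triflic acid)) ≈ -14
cyclohexyl–OClO₃ loses ClO₄⁻: pKₐ(HClO₄) ≈ -10
cyclohexyl–O(H)CH₃⁺ loses R'OH: pKₐ(R'OH₂⁺) ≈ -2.4
cyclohexyl–OC(O)CF₃ loses CF₃COO⁻: pKₐ(CF₃COOH) ≈ 0.2
cyclohexyl–OCHO loses HCOO⁻: pKₐ(HCOOH) ≈ 3.8

cyclohexyl–N₂⁺ > cyclohexyl–OTf > cyclohexyl–OClO₃ > cyclohexyl–O(H)CH₃⁺ > cyclohexyl–OC(O)CF₃ > cyclohexyl–OCHO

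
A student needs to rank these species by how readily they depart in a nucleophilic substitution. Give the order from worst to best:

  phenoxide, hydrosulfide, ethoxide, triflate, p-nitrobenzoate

ethoxide < phenoxide < hydrosulfide < p-nitrobenzoate < triflate

Leaving-group ability tracks the stability of the departed species; conjugate-acid pKₐ is the usual yardstick (lower pKₐ → better LG).
triflate: pKₐ(CF₃SO₃H (triflic acid)) ≈ -14
p-nitrobenzoate: pKₐ(p-nitrobenzoic acid) ≈ 3.4
hydrosulfide: pKₐ(H₂S) ≈ 7
phenoxide: pKₐ(C₆H₅OH (phenol)) ≈ 10
ethoxide: pKₐ(CH₃CH₂OH) ≈ 16
Listed from poorest to best leaving group as asked.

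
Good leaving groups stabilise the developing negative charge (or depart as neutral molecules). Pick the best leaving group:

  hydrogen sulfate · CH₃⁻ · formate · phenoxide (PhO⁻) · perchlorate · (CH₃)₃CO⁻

perchlorate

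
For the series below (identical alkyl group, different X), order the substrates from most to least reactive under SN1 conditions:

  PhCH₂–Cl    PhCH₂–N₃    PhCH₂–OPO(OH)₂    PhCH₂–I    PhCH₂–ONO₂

Same R in every case — rank the leaving groups.
A good leaving group is a weak base: the lower the pKₐ of its conjugate acid, the more readily it departs.
PhCH₂–I loses I⁻: pKₐ(HI) ≈ -10
PhCH₂–Cl loses Cl⁻: pKₐ(HCl) ≈ -7
PhCH₂–ONO₂ loses NO₃⁻: pKₐ(HNO₃) ≈ -1.3
PhCH₂–OPO(OH)₂ loses H₂PO₄⁻: pKₐ(H₃PO₄) ≈ 2.1
PhCH₂–N₃ loses N₃⁻: pKₐ(HN₃) ≈ 4.7

PhCH₂–I > PhCH₂–Cl > PhCH₂–ONO₂ > PhCH₂–OPO(OH)₂ > PhCH₂–N₃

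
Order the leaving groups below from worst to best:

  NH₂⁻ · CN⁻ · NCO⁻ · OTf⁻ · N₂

NH₂⁻ < CN⁻ < NCO⁻ < OTf⁻ < N₂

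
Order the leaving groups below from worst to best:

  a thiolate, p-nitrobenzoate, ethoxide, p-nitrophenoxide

p-nitrobenzoate: pKₐ(p-nitrobenzoic acid) ≈ 3.4
p-nitrophenoxide: pKₐ(p-nitrophenol) ≈ 7.2
a thiolate: pKₐ(RSH (a thiol)) ≈ 10.5
ethoxide: pKₐ(CH₃CH₂OH) ≈ 16
Listed from poorest to best leaving group as asked.

ethoxide < a thiolate < p-nitrophenoxide < p-nitrobenzoate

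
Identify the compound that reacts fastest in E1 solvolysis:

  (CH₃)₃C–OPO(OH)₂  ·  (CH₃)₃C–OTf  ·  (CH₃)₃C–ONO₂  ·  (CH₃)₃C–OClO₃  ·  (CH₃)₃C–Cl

Same R in every case — rank the leaving groups.
The more stable X⁻ (or X) is on its own — i.e. the weaker a base it is — the better a leaving group it makes.
(CH₃)₃C–OTf loses OTf⁻: pKₐ(CF₃SO₃H (triflic acid)) ≈ -14
(CH₃)₃C–OClO₃ loses ClO₄⁻: pKₐ(HClO₄) ≈ -10
(CH₃)₃C–Cl loses Cl⁻: pKₐ(HCl) ≈ -7
(CH₃)₃C–ONO₂ loses NO₃⁻: pKₐ(HNO₃) ≈ -1.3
(CH₃)₃C–OPO(OH)₂ loses H₂PO₄⁻: pKₐ(H₃PO₄) ≈ 2.1

(CH₃)₃C–OTf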